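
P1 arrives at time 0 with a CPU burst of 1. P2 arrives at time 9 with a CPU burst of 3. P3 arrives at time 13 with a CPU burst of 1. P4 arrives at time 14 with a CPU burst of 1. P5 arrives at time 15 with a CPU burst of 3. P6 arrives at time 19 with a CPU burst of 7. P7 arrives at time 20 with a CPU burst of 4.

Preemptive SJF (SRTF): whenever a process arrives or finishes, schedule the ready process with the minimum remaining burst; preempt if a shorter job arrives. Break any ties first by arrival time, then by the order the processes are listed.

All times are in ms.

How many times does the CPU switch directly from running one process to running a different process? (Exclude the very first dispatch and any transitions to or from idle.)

4

Schedule: | P1 0-1 | idle 1-9 | P2 9-12 | idle 12-13 | P3 13-14 | P4 14-15 | P5 15-18 | idle 18-19 | P6 19-20 | P7 20-24 | P6 24-30 |
Completion: P1=1  P2=12  P3=14  P4=15  P5=18  P6=30  P7=24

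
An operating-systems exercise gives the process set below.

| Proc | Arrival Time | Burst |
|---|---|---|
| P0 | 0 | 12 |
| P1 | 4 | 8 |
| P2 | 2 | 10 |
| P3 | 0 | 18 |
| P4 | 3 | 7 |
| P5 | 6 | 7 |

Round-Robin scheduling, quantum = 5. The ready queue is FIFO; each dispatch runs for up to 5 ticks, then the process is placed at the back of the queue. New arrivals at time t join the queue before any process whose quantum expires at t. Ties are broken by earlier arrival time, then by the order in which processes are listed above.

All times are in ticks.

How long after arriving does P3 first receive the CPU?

Timeline: | P0 0-5 | P3 5-10 | P2 10-15 | P4 15-20 | P1 20-25 | P0 25-30 | P5 30-35 | P3 35-40 | P2 40-45 | P4 45-47 | P1 47-50 | P0 50-52 | P5 52-54 | P3 54-62 |
Completion: P0=52  P1=50  P2=45  P3=62  P4=47  P5=54
Turnaround (C−A): P0=52  P1=46  P2=43  P3=62  P4=44  P5=48
Response(P3) = first start − arrival = 5 − 0 = 5

5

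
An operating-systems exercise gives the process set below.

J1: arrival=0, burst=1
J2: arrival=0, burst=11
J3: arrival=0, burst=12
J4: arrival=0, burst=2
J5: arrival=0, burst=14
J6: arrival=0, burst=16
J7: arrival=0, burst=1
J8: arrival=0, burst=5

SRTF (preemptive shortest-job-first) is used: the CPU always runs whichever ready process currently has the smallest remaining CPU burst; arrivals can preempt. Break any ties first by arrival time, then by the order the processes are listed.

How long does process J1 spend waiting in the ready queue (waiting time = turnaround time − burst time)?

0

Timeline: | J1 0-1 | J7 1-2 | J4 2-4 | J8 4-9 | J2 9-20 | J3 20-32 | J5 32-46 | J6 46-62 |
Completion: J1=1  J2=20  J3=32  J4=4  J5=46  J6=62  J7=2  J8=9
Turnaround (C−A): J1=1  J2=20  J3=32  J4=4  J5=46  J6=62  J7=2  J8=9
Waiting(J1) = turnaround − burst = 1 − 1 = 0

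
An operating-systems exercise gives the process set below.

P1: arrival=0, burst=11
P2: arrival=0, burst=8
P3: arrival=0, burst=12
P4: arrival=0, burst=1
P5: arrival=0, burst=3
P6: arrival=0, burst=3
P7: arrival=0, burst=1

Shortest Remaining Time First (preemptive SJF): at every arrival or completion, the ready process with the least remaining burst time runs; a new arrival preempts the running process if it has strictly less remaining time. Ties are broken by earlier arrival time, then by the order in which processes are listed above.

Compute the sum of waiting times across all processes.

59

Gantt: | P4 0-1 | P7 1-2 | P5 2-5 | P6 5-8 | P2 8-16 | P1 16-27 | P3 27-39 |
Completion: P1=27  P2=16  P3=39  P4=1  P5=5  P6=8  P7=2
Turnaround (C−A): P1=27  P2=16  P3=39  P4=1  P5=5  P6=8  P7=2
Waiting = turnaround − burst: P1=16, P2=8, P3=27, P4=0, P5=2, P6=5, P7=1
Total waiting = 16 + 8 + 27 + 0 + 2 + 5 + 1 = 59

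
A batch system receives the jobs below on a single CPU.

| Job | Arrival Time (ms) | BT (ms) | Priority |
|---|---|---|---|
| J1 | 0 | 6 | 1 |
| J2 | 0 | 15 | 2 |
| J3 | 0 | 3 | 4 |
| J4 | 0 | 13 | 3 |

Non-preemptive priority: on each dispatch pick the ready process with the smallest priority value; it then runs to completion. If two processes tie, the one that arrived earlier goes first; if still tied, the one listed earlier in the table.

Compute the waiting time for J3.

34

Timeline: | J1 0-6 | J2 6-21 | J4 21-34 | J3 34-37 |
Completion: J1=6  J2=21  J3=37  J4=34
Waiting(J3) = turnaround − burst = 37 − 3 = 34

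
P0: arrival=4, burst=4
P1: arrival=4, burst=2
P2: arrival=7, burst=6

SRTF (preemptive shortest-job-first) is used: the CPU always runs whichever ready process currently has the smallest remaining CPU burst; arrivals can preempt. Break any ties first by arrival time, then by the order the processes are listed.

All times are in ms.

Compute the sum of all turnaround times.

Schedule: | idle 0-4 | P1 4-6 | P0 6-10 | P2 10-16 |
Completion: P0=10  P1=6  P2=16
Turnaround (C−A): P0=6  P1=2  P2=9
Turnaround = completion − arrival: P0=6, P1=2, P2=9
Total turnaround = 6 + 2 + 9 = 17

17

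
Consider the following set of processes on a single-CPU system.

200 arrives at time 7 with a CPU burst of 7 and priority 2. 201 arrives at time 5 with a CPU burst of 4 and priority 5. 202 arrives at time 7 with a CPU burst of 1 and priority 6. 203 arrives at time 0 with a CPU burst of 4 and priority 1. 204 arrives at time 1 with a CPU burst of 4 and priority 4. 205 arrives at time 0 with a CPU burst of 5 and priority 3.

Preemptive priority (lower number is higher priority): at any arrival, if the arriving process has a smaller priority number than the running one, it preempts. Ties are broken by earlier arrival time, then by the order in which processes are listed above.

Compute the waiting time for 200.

0

Schedule: | 203 0-4 | 205 4-7 | 200 7-14 | 205 14-16 | 204 16-20 | 201 20-24 | 202 24-25 |
Completion: 200=14  201=24  202=25  203=4  204=20  205=16
Turnaround (C−A): 200=7  201=19  202=18  203=4  204=19  205=16
Waiting(200) = turnaround − burst = 7 − 7 = 0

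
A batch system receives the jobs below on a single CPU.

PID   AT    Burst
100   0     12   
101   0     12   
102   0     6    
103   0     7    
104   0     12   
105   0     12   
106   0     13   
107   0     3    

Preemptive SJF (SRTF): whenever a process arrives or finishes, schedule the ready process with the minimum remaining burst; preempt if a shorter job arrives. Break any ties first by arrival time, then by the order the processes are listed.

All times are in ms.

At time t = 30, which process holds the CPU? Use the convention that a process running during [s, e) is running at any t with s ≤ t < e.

101

Schedule: | 107 0-3 | 102 3-9 | 103 9-16 | 100 16-28 | 101 28-40 | 104 40-52 | 105 52-64 | 106 64-77 |
Completion: 100=28  101=40  102=9  103=16  104=52  105=64  106=77  107=3
Turnaround (C−A): 100=28  101=40  102=9  103=16  104=52  105=64  106=77  107=3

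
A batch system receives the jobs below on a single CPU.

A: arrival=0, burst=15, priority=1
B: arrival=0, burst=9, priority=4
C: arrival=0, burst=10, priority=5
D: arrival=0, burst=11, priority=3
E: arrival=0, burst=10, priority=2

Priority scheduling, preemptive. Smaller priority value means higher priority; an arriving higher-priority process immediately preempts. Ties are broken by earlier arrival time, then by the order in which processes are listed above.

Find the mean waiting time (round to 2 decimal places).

Timeline: | A 0-15 | E 15-25 | D 25-36 | B 36-45 | C 45-55 |
Completion: A=15  B=45  C=55  D=36  E=25
Turnaround (C−A): A=15  B=45  C=55  D=36  E=25
Waiting times: A=0, B=36, C=45, D=25, E=15
Average waiting = (0+36+45+25+15) / 5 = 121/5 = 24.20

24.20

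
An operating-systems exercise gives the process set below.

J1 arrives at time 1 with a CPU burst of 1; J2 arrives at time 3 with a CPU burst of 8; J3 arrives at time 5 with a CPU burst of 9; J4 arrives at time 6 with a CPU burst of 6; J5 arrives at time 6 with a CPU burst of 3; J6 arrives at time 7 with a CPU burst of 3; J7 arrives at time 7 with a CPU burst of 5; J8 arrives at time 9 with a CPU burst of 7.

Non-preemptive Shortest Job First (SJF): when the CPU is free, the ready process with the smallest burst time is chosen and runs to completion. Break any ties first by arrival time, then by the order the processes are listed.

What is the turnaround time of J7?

Schedule: | idle 0-1 | J1 1-2 | idle 2-3 | J2 3-11 | J5 11-14 | J6 14-17 | J7 17-22 | J4 22-28 | J8 28-35 | J3 35-44 |
Completion: J1=2  J2=11  J3=44  J4=28  J5=14  J6=17  J7=22  J8=35
Turnaround(J7) = completion − arrival = 22 − 7 = 15

15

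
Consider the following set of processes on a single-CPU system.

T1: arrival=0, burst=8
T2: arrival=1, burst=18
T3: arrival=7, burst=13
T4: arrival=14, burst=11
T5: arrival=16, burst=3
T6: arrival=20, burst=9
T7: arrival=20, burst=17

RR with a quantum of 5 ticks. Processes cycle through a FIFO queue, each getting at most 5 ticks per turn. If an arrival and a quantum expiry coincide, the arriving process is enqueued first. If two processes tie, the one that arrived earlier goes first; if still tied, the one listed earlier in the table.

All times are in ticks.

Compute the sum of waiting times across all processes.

231

Gantt: | T1 0-5 | T2 5-10 | T1 10-13 | T3 13-18 | T2 18-23 | T4 23-28 | T5 28-31 | T3 31-36 | T6 36-41 | T7 41-46 | T2 46-51 | T4 51-56 | T3 56-59 | T6 59-63 | T7 63-68 | T2 68-71 | T4 71-72 | T7 72-79 |
Completion: T1=13  T2=71  T3=59  T4=72  T5=31  T6=63  T7=79
Waiting = turnaround − burst: T1=5, T2=52, T3=39, T4=47, T5=12, T6=34, T7=42
Total waiting = 5 + 52 + 39 + 47 + 12 + 34 + 42 = 231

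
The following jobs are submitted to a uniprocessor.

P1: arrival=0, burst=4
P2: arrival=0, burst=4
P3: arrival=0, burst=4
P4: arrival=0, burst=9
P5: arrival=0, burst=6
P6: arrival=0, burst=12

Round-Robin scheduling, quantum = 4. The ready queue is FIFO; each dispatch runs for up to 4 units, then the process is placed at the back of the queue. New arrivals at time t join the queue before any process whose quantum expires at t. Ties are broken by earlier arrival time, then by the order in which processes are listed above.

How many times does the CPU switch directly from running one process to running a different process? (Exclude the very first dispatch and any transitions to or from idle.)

Timeline: | P1 0-4 | P2 4-8 | P3 8-12 | P4 12-16 | P5 16-20 | P6 20-24 | P4 24-28 | P5 28-30 | P6 30-34 | P4 34-35 | P6 35-39 |
Completion: P1=4  P2=8  P3=12  P4=35  P5=30  P6=39
Turnaround (C−A): P1=4  P2=8  P3=12  P4=35  P5=30  P6=39

10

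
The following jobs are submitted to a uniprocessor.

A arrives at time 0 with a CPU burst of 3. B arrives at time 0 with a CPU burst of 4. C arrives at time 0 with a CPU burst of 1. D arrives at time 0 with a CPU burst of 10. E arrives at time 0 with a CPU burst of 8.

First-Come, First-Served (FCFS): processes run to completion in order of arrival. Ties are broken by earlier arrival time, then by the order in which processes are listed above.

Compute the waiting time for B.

Timeline: | A 0-3 | B 3-7 | C 7-8 | D 8-18 | E 18-26 |
Completion: A=3  B=7  C=8  D=18  E=26
Waiting(B) = turnaround − burst = 7 − 4 = 3

3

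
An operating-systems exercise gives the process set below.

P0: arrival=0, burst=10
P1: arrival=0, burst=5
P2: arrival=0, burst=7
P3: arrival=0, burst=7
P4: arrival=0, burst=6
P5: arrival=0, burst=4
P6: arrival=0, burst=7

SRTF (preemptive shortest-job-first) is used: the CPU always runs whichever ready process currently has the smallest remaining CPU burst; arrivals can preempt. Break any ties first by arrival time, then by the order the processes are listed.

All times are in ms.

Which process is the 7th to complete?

Gantt: | P5 0-4 | P1 4-9 | P4 9-15 | P2 15-22 | P3 22-29 | P6 29-36 | P0 36-46 |
Completion: P0=46  P1=9  P2=22  P3=29  P4=15  P5=4  P6=36
Finish order: P5 → P1 → P4 → P2 → P3 → P6 → P0

P0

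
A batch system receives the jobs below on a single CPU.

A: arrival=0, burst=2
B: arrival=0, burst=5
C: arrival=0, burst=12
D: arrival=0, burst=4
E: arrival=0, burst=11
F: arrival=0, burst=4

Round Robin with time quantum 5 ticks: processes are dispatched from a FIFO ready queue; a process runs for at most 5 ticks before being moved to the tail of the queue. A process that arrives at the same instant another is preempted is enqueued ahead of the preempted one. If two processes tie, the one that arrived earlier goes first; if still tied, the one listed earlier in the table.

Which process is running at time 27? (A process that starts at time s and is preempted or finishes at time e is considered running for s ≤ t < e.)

Timeline: | A 0-2 | B 2-7 | C 7-12 | D 12-16 | E 16-21 | F 21-25 | C 25-30 | E 30-35 | C 35-37 | E 37-38 |
Completion: A=2  B=7  C=37  D=16  E=38  F=25
Turnaround (C−A): A=2  B=7  C=37  D=16  E=38  F=25

C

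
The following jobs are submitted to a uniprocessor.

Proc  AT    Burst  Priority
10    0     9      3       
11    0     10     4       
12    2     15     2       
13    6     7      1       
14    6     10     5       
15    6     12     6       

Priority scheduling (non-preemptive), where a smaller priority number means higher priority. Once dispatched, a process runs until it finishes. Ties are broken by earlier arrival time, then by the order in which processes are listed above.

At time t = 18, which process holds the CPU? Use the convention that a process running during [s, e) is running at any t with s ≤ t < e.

12

Timeline: | 10 0-9 | 13 9-16 | 12 16-31 | 11 31-41 | 14 41-51 | 15 51-63 |
Completion: 10=9  11=41  12=31  13=16  14=51  15=63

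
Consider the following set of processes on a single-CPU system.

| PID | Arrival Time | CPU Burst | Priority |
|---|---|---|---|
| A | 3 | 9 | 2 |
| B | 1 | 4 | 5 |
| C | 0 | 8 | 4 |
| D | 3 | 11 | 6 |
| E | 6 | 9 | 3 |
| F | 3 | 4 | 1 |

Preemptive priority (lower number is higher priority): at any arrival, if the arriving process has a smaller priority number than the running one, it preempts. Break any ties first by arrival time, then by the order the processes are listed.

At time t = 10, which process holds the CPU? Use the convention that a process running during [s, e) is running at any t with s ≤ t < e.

A

Timeline: | C 0-3 | F 3-7 | A 7-16 | E 16-25 | C 25-30 | B 30-34 | D 34-45 |
Completion: A=16  B=34  C=30  D=45  E=25  F=7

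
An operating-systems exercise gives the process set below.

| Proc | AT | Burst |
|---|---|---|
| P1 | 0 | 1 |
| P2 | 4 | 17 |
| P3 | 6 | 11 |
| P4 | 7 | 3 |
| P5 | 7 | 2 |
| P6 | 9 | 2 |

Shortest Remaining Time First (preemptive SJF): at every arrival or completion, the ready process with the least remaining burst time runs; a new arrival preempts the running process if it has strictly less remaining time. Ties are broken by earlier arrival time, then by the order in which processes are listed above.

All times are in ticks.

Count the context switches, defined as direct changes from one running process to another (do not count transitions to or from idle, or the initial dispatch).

6

Gantt: | P1 0-1 | idle 1-4 | P2 4-6 | P3 6-7 | P5 7-9 | P6 9-11 | P4 11-14 | P3 14-24 | P2 24-39 |
Completion: P1=1  P2=39  P3=24  P4=14  P5=9  P6=11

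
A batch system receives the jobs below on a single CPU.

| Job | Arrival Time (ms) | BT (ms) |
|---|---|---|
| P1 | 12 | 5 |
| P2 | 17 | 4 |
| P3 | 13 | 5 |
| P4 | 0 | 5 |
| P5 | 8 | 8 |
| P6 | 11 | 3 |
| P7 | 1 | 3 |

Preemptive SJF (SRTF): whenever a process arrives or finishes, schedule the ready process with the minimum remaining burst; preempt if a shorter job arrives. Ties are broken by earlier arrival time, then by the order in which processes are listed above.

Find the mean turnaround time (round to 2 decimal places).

9.57

Schedule: | P4 0-1 | P7 1-4 | P4 4-8 | P5 8-11 | P6 11-14 | P5 14-19 | P2 19-23 | P1 23-28 | P3 28-33 |
Completion: P1=28  P2=23  P3=33  P4=8  P5=19  P6=14  P7=4
Turnaround (C−A): P1=16  P2=6  P3=20  P4=8  P5=11  P6=3  P7=3
Turnaround times: P1=16, P2=6, P3=20, P4=8, P5=11, P6=3, P7=3
Average turnaround = (16+6+20+8+11+3+3) / 7 = 67/7 = 9.57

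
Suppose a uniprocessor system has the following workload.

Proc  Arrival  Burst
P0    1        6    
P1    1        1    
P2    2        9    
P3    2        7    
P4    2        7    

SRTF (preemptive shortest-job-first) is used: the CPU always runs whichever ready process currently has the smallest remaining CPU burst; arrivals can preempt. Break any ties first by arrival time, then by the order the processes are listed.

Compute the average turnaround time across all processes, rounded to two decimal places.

Timeline: | idle 0-1 | P1 1-2 | P0 2-8 | P3 8-15 | P4 15-22 | P2 22-31 |
Completion: P0=8  P1=2  P2=31  P3=15  P4=22
Turnaround (C−A): P0=7  P1=1  P2=29  P3=13  P4=20
Turnaround times: P0=7, P1=1, P2=29, P3=13, P4=20
Average turnaround = (7+1+29+13+20) / 5 = 70/5 = 14.00

14.00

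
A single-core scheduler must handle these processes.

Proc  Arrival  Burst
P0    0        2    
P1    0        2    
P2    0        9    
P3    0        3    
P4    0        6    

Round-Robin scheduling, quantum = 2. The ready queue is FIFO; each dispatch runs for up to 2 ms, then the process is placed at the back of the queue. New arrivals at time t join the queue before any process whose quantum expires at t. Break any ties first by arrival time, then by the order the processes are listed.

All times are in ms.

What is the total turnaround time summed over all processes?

Gantt: | P0 0-2 | P1 2-4 | P2 4-6 | P3 6-8 | P4 8-10 | P2 10-12 | P3 12-13 | P4 13-15 | P2 15-17 | P4 17-19 | P2 19-22 |
Completion: P0=2  P1=4  P2=22  P3=13  P4=19
Turnaround = completion − arrival: P0=2, P1=4, P2=22, P3=13, P4=19
Total turnaround = 2 + 4 + 22 + 13 + 19 = 60

60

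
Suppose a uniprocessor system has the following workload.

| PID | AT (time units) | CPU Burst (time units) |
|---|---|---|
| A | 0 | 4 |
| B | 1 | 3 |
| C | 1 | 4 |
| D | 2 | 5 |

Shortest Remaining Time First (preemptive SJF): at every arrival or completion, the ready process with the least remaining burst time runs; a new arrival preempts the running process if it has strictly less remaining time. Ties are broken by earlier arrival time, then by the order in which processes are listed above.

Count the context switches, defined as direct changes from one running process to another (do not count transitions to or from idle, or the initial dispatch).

3

Gantt: | A 0-4 | B 4-7 | C 7-11 | D 11-16 |
Completion: A=4  B=7  C=11  D=16
Turnaround (C−A): A=4  B=6  C=10  D=14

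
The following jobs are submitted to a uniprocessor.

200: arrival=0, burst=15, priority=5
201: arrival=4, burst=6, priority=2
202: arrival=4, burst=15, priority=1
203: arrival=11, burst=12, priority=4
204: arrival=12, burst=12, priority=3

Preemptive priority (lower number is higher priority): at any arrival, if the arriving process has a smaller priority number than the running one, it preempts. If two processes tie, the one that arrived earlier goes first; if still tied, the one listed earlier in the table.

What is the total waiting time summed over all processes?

99

Gantt: | 200 0-4 | 202 4-19 | 201 19-25 | 204 25-37 | 203 37-49 | 200 49-60 |
Completion: 200=60  201=25  202=19  203=49  204=37
Turnaround (C−A): 200=60  201=21  202=15  203=38  204=25
Waiting = turnaround − burst: 200=45, 201=15, 202=0, 203=26, 204=13
Total waiting = 45 + 15 + 0 + 26 + 13 = 99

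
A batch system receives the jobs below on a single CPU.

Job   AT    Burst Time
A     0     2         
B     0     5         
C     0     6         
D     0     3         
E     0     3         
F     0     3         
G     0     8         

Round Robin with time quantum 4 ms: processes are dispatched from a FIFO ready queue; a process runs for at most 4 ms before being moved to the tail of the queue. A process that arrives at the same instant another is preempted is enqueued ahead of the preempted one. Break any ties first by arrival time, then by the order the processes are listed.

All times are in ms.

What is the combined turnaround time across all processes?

Timeline: | A 0-2 | B 2-6 | C 6-10 | D 10-13 | E 13-16 | F 16-19 | G 19-23 | B 23-24 | C 24-26 | G 26-30 |
Completion: A=2  B=24  C=26  D=13  E=16  F=19  G=30
Turnaround (C−A): A=2  B=24  C=26  D=13  E=16  F=19  G=30
Turnaround = completion − arrival: A=2, B=24, C=26, D=13, E=16, F=19, G=30
Total turnaround = 2 + 24 + 26 + 13 + 16 + 19 + 30 = 130

130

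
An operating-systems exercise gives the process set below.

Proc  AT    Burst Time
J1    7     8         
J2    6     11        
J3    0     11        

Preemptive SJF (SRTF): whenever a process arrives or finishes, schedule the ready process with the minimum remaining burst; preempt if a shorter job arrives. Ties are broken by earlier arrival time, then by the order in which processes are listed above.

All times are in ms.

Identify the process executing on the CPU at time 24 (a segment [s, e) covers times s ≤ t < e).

Schedule: | J3 0-11 | J1 11-19 | J2 19-30 |
Completion: J1=19  J2=30  J3=11
Turnaround (C−A): J1=12  J2=24  J3=11

J2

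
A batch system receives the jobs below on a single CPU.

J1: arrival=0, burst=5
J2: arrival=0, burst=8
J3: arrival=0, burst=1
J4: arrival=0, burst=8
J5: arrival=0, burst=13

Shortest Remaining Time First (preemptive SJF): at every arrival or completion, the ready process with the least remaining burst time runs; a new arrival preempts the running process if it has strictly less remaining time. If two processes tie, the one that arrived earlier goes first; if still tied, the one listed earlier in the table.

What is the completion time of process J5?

Timeline: | J3 0-1 | J1 1-6 | J2 6-14 | J4 14-22 | J5 22-35 |
Completion: J1=6  J2=14  J3=1  J4=22  J5=35
Turnaround (C−A): J1=6  J2=14  J3=1  J4=22  J5=35

35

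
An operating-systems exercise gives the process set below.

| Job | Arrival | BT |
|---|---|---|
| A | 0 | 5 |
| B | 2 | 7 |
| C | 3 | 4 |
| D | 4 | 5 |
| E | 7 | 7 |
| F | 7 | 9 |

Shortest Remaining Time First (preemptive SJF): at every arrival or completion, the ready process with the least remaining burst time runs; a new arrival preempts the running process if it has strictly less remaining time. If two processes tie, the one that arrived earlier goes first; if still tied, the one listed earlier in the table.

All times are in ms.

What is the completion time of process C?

Timeline: | A 0-5 | C 5-9 | D 9-14 | B 14-21 | E 21-28 | F 28-37 |
Completion: A=5  B=21  C=9  D=14  E=28  F=37

9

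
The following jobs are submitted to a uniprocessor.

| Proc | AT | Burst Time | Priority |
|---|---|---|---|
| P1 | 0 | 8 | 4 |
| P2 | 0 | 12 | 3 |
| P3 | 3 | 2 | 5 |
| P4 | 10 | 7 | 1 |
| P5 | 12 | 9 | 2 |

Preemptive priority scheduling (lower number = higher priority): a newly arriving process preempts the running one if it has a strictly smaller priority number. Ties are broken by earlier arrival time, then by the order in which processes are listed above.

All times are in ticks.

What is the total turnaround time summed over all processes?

120

Schedule: | P2 0-10 | P4 10-17 | P5 17-26 | P2 26-28 | P1 28-36 | P3 36-38 |
Completion: P1=36  P2=28  P3=38  P4=17  P5=26
Turnaround (C−A): P1=36  P2=28  P3=35  P4=7  P5=14
Turnaround = completion − arrival: P1=36, P2=28, P3=35, P4=7, P5=14
Total turnaround = 36 + 28 + 35 + 7 + 14 = 120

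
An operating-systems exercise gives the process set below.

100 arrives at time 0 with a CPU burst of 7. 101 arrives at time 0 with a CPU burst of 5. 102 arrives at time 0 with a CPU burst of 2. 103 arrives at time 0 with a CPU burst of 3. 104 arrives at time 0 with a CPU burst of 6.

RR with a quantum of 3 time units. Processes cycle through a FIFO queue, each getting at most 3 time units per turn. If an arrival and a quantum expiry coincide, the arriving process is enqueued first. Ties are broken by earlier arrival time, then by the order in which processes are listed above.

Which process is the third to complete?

Gantt: | 100 0-3 | 101 3-6 | 102 6-8 | 103 8-11 | 104 11-14 | 100 14-17 | 101 17-19 | 104 19-22 | 100 22-23 |
Completion: 100=23  101=19  102=8  103=11  104=22
Finish order: 102 → 103 → 101 → 104 → 100

101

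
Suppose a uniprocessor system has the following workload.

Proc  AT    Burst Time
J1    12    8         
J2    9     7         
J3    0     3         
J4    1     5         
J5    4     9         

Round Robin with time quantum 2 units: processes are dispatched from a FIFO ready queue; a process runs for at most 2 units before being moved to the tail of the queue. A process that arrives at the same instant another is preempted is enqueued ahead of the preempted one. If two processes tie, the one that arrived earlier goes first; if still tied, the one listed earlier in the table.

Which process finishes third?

J5

Gantt: | J3 0-2 | J4 2-4 | J3 4-5 | J5 5-7 | J4 7-9 | J5 9-11 | J2 11-13 | J4 13-14 | J5 14-16 | J1 16-18 | J2 18-20 | J5 20-22 | J1 22-24 | J2 24-26 | J5 26-27 | J1 27-29 | J2 29-30 | J1 30-32 |
Completion: J1=32  J2=30  J3=5  J4=14  J5=27
Turnaround (C−A): J1=20  J2=21  J3=5  J4=13  J5=23
Finish order: J3 → J4 → J5 → J2 → J1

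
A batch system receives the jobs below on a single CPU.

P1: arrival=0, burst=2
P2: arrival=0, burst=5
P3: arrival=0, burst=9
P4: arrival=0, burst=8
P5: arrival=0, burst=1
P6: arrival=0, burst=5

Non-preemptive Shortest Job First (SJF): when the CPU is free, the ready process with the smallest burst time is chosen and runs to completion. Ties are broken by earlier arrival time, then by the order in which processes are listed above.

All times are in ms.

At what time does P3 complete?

30

Schedule: | P5 0-1 | P1 1-3 | P2 3-8 | P6 8-13 | P4 13-21 | P3 21-30 |
Completion: P1=3  P2=8  P3=30  P4=21  P5=1  P6=13
Turnaround (C−A): P1=3  P2=8  P3=30  P4=21  P5=1  P6=13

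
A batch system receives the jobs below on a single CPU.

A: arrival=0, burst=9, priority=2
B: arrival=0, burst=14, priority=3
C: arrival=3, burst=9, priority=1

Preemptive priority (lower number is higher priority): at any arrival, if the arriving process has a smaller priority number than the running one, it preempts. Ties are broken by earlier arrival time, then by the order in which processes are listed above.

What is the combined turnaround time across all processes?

59

Gantt: | A 0-3 | C 3-12 | A 12-18 | B 18-32 |
Completion: A=18  B=32  C=12
Turnaround (C−A): A=18  B=32  C=9
Turnaround = completion − arrival: A=18, B=32, C=9
Total turnaround = 18 + 32 + 9 = 59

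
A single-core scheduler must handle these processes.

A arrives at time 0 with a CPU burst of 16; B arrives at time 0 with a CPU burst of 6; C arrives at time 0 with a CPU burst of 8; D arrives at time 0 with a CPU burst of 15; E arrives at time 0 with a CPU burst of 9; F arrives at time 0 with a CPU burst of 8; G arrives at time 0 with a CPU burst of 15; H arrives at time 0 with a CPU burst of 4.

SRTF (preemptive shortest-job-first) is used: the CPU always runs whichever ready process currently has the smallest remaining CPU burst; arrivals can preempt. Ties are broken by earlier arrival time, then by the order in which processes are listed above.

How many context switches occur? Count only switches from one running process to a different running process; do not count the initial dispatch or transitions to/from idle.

Schedule: | H 0-4 | B 4-10 | C 10-18 | F 18-26 | E 26-35 | D 35-50 | G 50-65 | A 65-81 |
Completion: A=81  B=10  C=18  D=50  E=35  F=26  G=65  H=4
Turnaround (C−A): A=81  B=10  C=18  D=50  E=35  F=26  G=65  H=4

7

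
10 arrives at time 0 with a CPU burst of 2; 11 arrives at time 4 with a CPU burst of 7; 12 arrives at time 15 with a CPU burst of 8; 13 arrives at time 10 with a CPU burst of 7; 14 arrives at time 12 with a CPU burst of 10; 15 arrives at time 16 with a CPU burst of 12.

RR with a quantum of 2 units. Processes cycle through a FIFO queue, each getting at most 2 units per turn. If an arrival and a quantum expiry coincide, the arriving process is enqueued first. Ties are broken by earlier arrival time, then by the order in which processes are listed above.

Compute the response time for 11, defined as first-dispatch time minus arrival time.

Schedule: | 10 0-2 | idle 2-4 | 11 4-10 | 13 10-12 | 11 12-13 | 14 13-15 | 13 15-17 | 12 17-19 | 14 19-21 | 15 21-23 | 13 23-25 | 12 25-27 | 14 27-29 | 15 29-31 | 13 31-32 | 12 32-34 | 14 34-36 | 15 36-38 | 12 38-40 | 14 40-42 | 15 42-48 |
Completion: 10=2  11=13  12=40  13=32  14=42  15=48
Response(11) = first start − arrival = 4 − 4 = 0

0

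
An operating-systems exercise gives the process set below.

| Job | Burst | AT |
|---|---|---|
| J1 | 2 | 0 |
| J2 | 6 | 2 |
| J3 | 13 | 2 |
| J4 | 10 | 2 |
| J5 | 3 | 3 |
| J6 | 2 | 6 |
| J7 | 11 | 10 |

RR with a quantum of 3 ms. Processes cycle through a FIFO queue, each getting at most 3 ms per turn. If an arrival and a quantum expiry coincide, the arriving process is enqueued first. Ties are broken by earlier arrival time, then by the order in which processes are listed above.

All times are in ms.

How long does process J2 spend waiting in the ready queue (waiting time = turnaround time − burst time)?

Timeline: | J1 0-2 | J2 2-5 | J3 5-8 | J4 8-11 | J5 11-14 | J2 14-17 | J6 17-19 | J3 19-22 | J7 22-25 | J4 25-28 | J3 28-31 | J7 31-34 | J4 34-37 | J3 37-40 | J7 40-43 | J4 43-44 | J3 44-45 | J7 45-47 |
Completion: J1=2  J2=17  J3=45  J4=44  J5=14  J6=19  J7=47
Turnaround (C−A): J1=2  J2=15  J3=43  J4=42  J5=11  J6=13  J7=37
Waiting(J2) = turnaround − burst = 15 − 6 = 9

9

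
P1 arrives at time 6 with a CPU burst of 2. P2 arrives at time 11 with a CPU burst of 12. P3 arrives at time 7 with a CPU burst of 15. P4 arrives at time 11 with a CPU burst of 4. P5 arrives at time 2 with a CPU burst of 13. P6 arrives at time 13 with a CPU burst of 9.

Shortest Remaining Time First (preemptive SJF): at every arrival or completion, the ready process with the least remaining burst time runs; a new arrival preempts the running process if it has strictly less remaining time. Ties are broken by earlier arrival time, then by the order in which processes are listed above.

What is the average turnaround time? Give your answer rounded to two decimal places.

20.50

Schedule: | idle 0-2 | P5 2-6 | P1 6-8 | P5 8-11 | P4 11-15 | P5 15-21 | P6 21-30 | P2 30-42 | P3 42-57 |
Completion: P1=8  P2=42  P3=57  P4=15  P5=21  P6=30
Turnaround times: P1=2, P2=31, P3=50, P4=4, P5=19, P6=17
Average turnaround = (2+31+50+4+19+17) / 6 = 123/6 = 20.50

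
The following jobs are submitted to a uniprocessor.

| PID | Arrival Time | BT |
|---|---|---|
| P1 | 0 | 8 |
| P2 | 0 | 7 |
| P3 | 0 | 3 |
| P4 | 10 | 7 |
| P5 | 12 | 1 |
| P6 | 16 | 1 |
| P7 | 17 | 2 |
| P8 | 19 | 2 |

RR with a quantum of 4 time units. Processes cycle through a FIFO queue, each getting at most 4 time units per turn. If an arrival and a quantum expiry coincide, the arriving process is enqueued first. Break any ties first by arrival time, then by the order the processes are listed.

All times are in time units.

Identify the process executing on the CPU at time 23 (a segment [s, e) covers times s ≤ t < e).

P6

Timeline: | P1 0-4 | P2 4-8 | P3 8-11 | P1 11-15 | P2 15-18 | P4 18-22 | P5 22-23 | P6 23-24 | P7 24-26 | P8 26-28 | P4 28-31 |
Completion: P1=15  P2=18  P3=11  P4=31  P5=23  P6=24  P7=26  P8=28
Turnaround (C−A): P1=15  P2=18  P3=11  P4=21  P5=11  P6=8  P7=9  P8=9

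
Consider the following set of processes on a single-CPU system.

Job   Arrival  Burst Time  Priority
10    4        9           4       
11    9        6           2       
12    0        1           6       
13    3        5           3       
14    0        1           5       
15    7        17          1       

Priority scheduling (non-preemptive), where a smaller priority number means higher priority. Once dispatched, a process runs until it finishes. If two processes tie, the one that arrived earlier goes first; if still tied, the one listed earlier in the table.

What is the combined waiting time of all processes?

45

Gantt: | 14 0-1 | 12 1-2 | idle 2-3 | 13 3-8 | 15 8-25 | 11 25-31 | 10 31-40 |
Completion: 10=40  11=31  12=2  13=8  14=1  15=25
Turnaround (C−A): 10=36  11=22  12=2  13=5  14=1  15=18
Waiting = turnaround − burst: 10=27, 11=16, 12=1, 13=0, 14=0, 15=1
Total waiting = 27 + 16 + 1 + 0 + 0 + 1 = 45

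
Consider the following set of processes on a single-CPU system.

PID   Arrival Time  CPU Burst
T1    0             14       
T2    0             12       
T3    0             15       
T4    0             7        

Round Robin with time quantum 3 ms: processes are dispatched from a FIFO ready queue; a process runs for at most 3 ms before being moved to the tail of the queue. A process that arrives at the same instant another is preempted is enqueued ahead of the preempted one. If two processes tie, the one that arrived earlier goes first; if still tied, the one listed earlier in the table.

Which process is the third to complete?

T1

Timeline: | T1 0-3 | T2 3-6 | T3 6-9 | T4 9-12 | T1 12-15 | T2 15-18 | T3 18-21 | T4 21-24 | T1 24-27 | T2 27-30 | T3 30-33 | T4 33-34 | T1 34-37 | T2 37-40 | T3 40-43 | T1 43-45 | T3 45-48 |
Completion: T1=45  T2=40  T3=48  T4=34
Finish order: T4 → T2 → T1 → T3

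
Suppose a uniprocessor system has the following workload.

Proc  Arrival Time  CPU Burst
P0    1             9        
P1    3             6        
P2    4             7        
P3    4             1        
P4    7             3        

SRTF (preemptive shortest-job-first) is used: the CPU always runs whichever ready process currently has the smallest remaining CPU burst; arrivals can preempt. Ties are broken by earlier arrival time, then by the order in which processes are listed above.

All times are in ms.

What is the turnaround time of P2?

Gantt: | idle 0-1 | P0 1-3 | P1 3-4 | P3 4-5 | P1 5-10 | P4 10-13 | P0 13-20 | P2 20-27 |
Completion: P0=20  P1=10  P2=27  P3=5  P4=13
Turnaround(P2) = completion − arrival = 27 − 4 = 23

23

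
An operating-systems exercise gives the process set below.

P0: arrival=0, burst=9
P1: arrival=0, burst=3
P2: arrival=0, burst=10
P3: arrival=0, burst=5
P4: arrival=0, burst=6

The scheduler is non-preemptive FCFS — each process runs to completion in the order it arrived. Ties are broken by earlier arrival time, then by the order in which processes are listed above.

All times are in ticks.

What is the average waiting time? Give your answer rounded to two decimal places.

Timeline: | P0 0-9 | P1 9-12 | P2 12-22 | P3 22-27 | P4 27-33 |
Completion: P0=9  P1=12  P2=22  P3=27  P4=33
Turnaround (C−A): P0=9  P1=12  P2=22  P3=27  P4=33
Waiting times: P0=0, P1=9, P2=12, P3=22, P4=27
Average waiting = (0+9+12+22+27) / 5 = 70/5 = 14.00

14.00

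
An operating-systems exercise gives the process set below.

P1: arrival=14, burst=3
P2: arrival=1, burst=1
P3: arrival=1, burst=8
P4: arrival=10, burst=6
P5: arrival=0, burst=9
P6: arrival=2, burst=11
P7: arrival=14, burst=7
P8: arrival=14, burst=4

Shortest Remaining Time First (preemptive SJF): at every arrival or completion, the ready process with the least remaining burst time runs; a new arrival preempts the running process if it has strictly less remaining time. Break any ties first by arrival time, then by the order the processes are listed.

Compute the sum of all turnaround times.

Gantt: | P5 0-1 | P2 1-2 | P5 2-10 | P4 10-16 | P1 16-19 | P8 19-23 | P7 23-30 | P3 30-38 | P6 38-49 |
Completion: P1=19  P2=2  P3=38  P4=16  P5=10  P6=49  P7=30  P8=23
Turnaround = completion − arrival: P1=5, P2=1, P3=37, P4=6, P5=10, P6=47, P7=16, P8=9
Total turnaround = 5 + 1 + 37 + 6 + 10 + 47 + 16 + 9 = 131

131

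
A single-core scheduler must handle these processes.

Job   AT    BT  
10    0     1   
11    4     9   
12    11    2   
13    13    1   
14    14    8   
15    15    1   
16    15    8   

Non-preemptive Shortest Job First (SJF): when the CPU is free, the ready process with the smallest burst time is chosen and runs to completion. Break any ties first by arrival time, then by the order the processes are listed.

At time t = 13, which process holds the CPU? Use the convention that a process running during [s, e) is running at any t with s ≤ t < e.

13

Gantt: | 10 0-1 | idle 1-4 | 11 4-13 | 13 13-14 | 12 14-16 | 15 16-17 | 14 17-25 | 16 25-33 |
Completion: 10=1  11=13  12=16  13=14  14=25  15=17  16=33
Turnaround (C−A): 10=1  11=9  12=5  13=1  14=11  15=2  16=18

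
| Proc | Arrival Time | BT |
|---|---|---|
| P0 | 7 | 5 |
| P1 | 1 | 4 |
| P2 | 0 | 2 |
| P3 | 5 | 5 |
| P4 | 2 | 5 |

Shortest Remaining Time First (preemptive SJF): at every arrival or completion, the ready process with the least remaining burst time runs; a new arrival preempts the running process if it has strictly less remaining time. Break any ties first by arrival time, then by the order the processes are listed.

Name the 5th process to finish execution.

P0

Schedule: | P2 0-2 | P1 2-6 | P4 6-11 | P3 11-16 | P0 16-21 |
Completion: P0=21  P1=6  P2=2  P3=16  P4=11
Turnaround (C−A): P0=14  P1=5  P2=2  P3=11  P4=9
Finish order: P2 → P1 → P4 → P3 → P0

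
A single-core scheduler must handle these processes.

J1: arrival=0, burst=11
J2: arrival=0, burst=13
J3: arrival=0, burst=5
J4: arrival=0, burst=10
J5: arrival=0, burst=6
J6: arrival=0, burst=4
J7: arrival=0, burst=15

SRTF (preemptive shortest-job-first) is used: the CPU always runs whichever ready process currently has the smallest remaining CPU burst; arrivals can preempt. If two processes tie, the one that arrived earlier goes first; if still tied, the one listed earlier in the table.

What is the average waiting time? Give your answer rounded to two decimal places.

Timeline: | J6 0-4 | J3 4-9 | J5 9-15 | J4 15-25 | J1 25-36 | J2 36-49 | J7 49-64 |
Completion: J1=36  J2=49  J3=9  J4=25  J5=15  J6=4  J7=64
Turnaround (C−A): J1=36  J2=49  J3=9  J4=25  J5=15  J6=4  J7=64
Waiting times: J1=25, J2=36, J3=4, J4=15, J5=9, J6=0, J7=49
Average waiting = (25+36+4+15+9+0+49) / 7 = 138/7 = 19.71

19.71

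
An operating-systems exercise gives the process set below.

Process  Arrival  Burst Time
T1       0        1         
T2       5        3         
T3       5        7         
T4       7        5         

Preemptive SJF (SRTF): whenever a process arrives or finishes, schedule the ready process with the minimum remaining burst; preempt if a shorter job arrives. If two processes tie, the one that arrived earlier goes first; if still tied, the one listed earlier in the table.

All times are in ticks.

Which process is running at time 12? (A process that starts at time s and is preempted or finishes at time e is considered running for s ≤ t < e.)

Schedule: | T1 0-1 | idle 1-5 | T2 5-8 | T4 8-13 | T3 13-20 |
Completion: T1=1  T2=8  T3=20  T4=13

T4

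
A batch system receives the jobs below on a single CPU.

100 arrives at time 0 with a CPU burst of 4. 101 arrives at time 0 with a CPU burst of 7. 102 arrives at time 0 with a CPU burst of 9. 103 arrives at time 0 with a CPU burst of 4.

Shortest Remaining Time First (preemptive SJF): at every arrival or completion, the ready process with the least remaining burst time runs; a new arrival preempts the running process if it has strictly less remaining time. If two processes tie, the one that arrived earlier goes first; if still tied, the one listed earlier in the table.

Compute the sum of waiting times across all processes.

Gantt: | 100 0-4 | 103 4-8 | 101 8-15 | 102 15-24 |
Completion: 100=4  101=15  102=24  103=8
Turnaround (C−A): 100=4  101=15  102=24  103=8
Waiting = turnaround − burst: 100=0, 101=8, 102=15, 103=4
Total waiting = 0 + 8 + 15 + 4 = 27

27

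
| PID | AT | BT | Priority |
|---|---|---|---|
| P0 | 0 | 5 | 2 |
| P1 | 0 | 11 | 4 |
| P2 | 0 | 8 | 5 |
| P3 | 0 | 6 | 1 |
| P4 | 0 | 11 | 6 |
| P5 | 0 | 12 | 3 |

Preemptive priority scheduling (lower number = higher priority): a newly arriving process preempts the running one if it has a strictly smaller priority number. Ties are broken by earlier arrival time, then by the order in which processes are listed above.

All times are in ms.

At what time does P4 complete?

Gantt: | P3 0-6 | P0 6-11 | P5 11-23 | P1 23-34 | P2 34-42 | P4 42-53 |
Completion: P0=11  P1=34  P2=42  P3=6  P4=53  P5=23
Turnaround (C−A): P0=11  P1=34  P2=42  P3=6  P4=53  P5=23

53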